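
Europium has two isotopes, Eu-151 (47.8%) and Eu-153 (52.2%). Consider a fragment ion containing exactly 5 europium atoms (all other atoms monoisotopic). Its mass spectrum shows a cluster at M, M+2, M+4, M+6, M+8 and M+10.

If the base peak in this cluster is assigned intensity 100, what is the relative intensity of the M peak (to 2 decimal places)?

7.68

Term probabilities: M 0.0250, M+2 0.1363, M+4 0.2976, M+6 0.3250, M+8 0.1775, M+10 0.0388. Base peak = M+6.
P(M+6) = C(5,3) × 0.478^2 × 0.522^3 = 10 × 0.228484 × 0.14223665 = 0.324988 (base)
P(M) = C(5,0) × 0.478^5 × 0.522^0 = 1 × 0.02495396 × 1.0000 = 0.024954
Relative intensity = 0.024954 / 0.324988 × 100 = 7.68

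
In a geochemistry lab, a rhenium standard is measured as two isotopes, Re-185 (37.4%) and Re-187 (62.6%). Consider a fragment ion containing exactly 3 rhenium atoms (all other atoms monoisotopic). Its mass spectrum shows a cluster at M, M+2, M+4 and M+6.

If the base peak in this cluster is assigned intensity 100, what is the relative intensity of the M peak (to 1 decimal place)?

11.9

Term probabilities: M 0.0523, M+2 0.2627, M+4 0.4397, M+6 0.2453. Base peak = M+4.
P(M+4) = C(3,2) × 0.374^1 × 0.626^2 = 3 × 0.3740 × 0.391876 = 0.439685 (base)
P(M) = C(3,0) × 0.374^3 × 0.626^0 = 1 × 0.05231362 × 1.0000 = 0.052314
Relative intensity = 0.052314 / 0.439685 × 100 = 11.9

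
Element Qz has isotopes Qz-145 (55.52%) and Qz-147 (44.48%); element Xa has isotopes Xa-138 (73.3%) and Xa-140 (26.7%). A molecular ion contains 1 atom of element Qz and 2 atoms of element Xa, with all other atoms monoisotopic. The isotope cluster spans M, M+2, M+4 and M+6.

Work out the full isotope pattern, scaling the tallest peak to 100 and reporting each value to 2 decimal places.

Element Qz pattern (n=1): 0.5552 : 0.4448
Element Xa pattern (n=2): 0.537289 : 0.391422 : 0.071289
Convolve the two distributions (both contribute in 2-u steps):
  M: 0.5552×0.537289 = 0.298303
  M+2: 0.5552×0.391422 + 0.4448×0.537289 = 0.456304
  M+4: 0.5552×0.071289 + 0.4448×0.391422 = 0.213684
  M+6: 0.4448×0.071289 = 0.031709
Scale to base peak (0.456304) = 100: 65.37 : 100.00 : 46.83 : 6.95

65.37 : 100.00 : 46.83 : 6.95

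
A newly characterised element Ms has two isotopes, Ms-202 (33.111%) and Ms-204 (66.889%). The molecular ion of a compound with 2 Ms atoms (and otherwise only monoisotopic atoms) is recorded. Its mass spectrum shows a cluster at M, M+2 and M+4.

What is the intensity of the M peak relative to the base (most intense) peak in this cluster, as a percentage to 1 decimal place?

Term probabilities: M 0.1096, M+2 0.4430, M+4 0.4474. Base peak = M+4.
P(M+4) = C(2,2) × 0.33111^0 × 0.66889^2 = 1 × 1.0000 × 0.44741383 = 0.447414 (base)
P(M) = C(2,0) × 0.33111^2 × 0.66889^0 = 1 × 0.10963383 × 1.0000 = 0.109634
Relative intensity = 0.109634 / 0.447414 × 100 = 24.5

24.5%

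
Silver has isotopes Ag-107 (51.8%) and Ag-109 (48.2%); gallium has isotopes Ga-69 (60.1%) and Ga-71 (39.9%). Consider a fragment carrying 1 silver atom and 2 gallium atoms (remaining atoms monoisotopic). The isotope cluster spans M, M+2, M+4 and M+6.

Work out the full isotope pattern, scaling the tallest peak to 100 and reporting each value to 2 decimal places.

44.28 : 100.00 : 74.23 : 18.16

Silver pattern (n=1): 0.5180 : 0.4820
Gallium pattern (n=2): 0.361201 : 0.479598 : 0.159201
Convolve the two distributions (both contribute in 2-u steps):
  M: 0.5180×0.361201 = 0.187102
  M+2: 0.5180×0.479598 + 0.4820×0.361201 = 0.422531
  M+4: 0.5180×0.159201 + 0.4820×0.479598 = 0.313632
  M+6: 0.4820×0.159201 = 0.076735
Scale to base peak (0.422531) = 100: 44.28 : 100.00 : 74.23 : 18.16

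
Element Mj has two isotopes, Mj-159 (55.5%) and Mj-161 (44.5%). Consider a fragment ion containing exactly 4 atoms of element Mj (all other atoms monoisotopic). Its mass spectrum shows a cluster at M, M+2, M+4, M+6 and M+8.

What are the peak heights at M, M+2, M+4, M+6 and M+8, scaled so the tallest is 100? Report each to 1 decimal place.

Expanding (0.555 + 0.445)^4:
P(M) = 0.555^4 = 0.094879
P(M+2) = 4 × 0.555^3 × 0.445^1 = 0.304298
P(M+4) = 6 × 0.555^2 × 0.445^2 = 0.365980
P(M+6) = 4 × 0.555^1 × 0.445^3 = 0.195629
P(M+8) = 0.445^4 = 0.039214
The M+4 peak is largest (0.365980); scaling to 100 gives 25.9 : 83.1 : 100.0 : 53.5 : 10.7.

25.9 : 83.1 : 100.0 : 53.5 : 10.7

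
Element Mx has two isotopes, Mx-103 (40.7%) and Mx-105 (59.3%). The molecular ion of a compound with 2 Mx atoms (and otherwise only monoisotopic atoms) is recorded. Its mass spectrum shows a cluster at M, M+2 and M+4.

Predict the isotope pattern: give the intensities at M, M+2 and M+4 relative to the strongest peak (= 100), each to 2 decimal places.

Expanding (0.407 + 0.593)^2:
P(M) = 0.407^2 = 0.165649
P(M+2) = 2 × 0.407^1 × 0.593^1 = 0.482702
P(M+4) = 0.593^2 = 0.351649
The M+2 peak is largest (0.482702); scaling to 100 gives 34.32 : 100.00 : 72.85.

34.32 : 100.00 : 72.85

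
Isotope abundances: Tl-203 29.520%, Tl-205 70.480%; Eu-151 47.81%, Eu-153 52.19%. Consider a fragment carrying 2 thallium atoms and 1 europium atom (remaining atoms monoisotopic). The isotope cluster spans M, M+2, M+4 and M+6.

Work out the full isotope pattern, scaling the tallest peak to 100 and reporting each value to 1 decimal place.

9.2 : 53.8 : 100.0 : 57.0

Thallium pattern (n=2): 0.08714304 : 0.41611392 : 0.49674304
Europium pattern (n=1): 0.4781 : 0.5219
Convolve the two distributions (both contribute in 2-u steps):
  M: 0.08714304×0.4781 = 0.041663
  M+2: 0.08714304×0.5219 + 0.41611392×0.4781 = 0.244424
  M+4: 0.41611392×0.5219 + 0.49674304×0.4781 = 0.454663
  M+6: 0.49674304×0.5219 = 0.259250
Scale to base peak (0.454663) = 100: 9.2 : 53.8 : 100.0 : 57.0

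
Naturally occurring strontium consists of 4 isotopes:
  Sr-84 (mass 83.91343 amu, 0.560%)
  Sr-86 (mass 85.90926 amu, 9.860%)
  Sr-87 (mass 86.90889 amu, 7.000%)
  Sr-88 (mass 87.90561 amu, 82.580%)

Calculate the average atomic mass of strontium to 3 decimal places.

The abundance-weighted mean is 0.00560 × 83.91343 + 0.09860 × 85.90926 + 0.07000 × 86.90889 + 0.82580 × 87.90561
= 0.469915 + 8.470653 + 6.083622 + 72.592453 = 87.616643 amu

87.617 amu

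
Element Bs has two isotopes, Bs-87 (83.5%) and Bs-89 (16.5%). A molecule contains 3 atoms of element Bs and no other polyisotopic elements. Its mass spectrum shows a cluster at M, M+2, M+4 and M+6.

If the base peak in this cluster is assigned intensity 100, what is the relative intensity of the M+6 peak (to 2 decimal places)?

Term probabilities: M 0.5822, M+2 0.3451, M+4 0.0682, M+6 0.0045. Base peak = M.
P(M) = C(3,0) × 0.835^3 × 0.165^0 = 1 × 0.58218287 × 1.0000 = 0.582183 (base)
P(M+6) = C(3,3) × 0.835^0 × 0.165^3 = 1 × 1.0000 × 0.00449213 = 0.004492
Relative intensity = 0.004492 / 0.582183 × 100 = 0.77

0.77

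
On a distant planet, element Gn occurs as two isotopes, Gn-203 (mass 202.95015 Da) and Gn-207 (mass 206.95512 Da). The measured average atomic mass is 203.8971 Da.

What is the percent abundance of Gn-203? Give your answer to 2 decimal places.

76.36%

Let x be the fractional abundance of Gn-203; then Gn-207 has abundance 1 − x.
202.95015·x + 206.95512·(1 − x) = 203.8971
(202.95015 − 206.95512)·x = 203.8971 − 206.95512
x = -3.05802 / -4.00497 = 0.76356 → 76.36% Gn-203, 23.64% Gn-207.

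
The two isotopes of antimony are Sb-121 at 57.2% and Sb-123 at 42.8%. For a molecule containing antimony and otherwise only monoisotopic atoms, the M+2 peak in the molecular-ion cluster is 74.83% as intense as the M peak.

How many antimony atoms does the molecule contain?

The M+2/M ratio from n Sb atoms is n · q/p = n · 0.428/0.572.
n = 0.7483 × 0.572/0.428 = 1.00 ≈ 1

1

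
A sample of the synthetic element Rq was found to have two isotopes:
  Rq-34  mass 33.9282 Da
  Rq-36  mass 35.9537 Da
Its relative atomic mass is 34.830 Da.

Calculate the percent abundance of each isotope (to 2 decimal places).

With x = fraction of Rq-34 (so Rq-36 is 1 − x):
33.9282·x + 35.9537·(1 − x) = 34.830
(33.9282 − 35.9537)·x = 34.830 − 35.9537
x = -1.1237 / -2.0255 = 0.55478 → 55.48% Rq-34, 44.52% Rq-36.

Rq-34: 55.48%, Rq-36: 44.52%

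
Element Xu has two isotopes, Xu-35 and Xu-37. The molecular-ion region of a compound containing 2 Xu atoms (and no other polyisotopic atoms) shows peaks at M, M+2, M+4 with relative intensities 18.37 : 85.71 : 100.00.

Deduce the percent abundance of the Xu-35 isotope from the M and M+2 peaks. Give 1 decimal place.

30.0%

Write p for the Xu-35 fraction. I(M+2)/I(M) = [C(2,1)·p^1·(1−p)] / p^2 = 2·(1−p)/p = 85.71/18.37 = 4.6658
(1−p)/p = 4.6658/2 = 2.3329  ⇒  p = 1/(1 + 2.3329) = 0.3000
Xu-35: 30.0%, Xu-37: 70.0%.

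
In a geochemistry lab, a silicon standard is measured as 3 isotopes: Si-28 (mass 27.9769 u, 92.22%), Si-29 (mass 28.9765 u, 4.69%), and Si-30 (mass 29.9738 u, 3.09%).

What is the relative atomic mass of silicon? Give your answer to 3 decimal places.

28.085 u

The abundance-weighted mean is 0.9222 × 27.9769 + 0.0469 × 28.9765 + 0.0309 × 29.9738
= 25.80030 + 1.35900 + 0.92619 = 28.08549 u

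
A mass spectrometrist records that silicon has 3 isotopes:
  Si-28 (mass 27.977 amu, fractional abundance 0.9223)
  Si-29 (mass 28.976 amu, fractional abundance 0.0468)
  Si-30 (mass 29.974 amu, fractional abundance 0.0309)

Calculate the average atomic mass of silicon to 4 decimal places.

Ar = Σ fᵢ·mᵢ = 0.9223 × 27.977 + 0.0468 × 28.976 + 0.0309 × 29.974
= 25.80319 + 1.35608 + 0.92620 = 28.08547 amu

28.0855 amu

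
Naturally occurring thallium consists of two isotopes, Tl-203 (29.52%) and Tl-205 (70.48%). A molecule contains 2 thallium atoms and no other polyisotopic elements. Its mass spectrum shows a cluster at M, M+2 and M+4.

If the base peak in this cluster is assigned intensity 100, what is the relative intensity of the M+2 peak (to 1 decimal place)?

83.8

Binomial terms of (0.2952 + 0.7048)^2: M 0.0871, M+2 0.4161, M+4 0.4967 → M+4 is the base peak.
P(M+4) = C(2,2) × 0.2952^0 × 0.7048^2 = 1 × 1.0000 × 0.49674304 = 0.496743 (base)
P(M+2) = C(2,1) × 0.2952^1 × 0.7048^1 = 2 × 0.2952 × 0.7048 = 0.416114
Relative intensity = 0.416114 / 0.496743 × 100 = 83.8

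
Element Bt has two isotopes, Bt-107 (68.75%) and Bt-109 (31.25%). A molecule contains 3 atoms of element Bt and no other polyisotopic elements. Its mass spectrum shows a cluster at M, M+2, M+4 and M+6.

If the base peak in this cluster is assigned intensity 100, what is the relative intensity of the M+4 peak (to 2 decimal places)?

Binomial terms of (0.6875 + 0.3125)^3: M 0.3250, M+2 0.4431, M+4 0.2014, M+6 0.0305 → M+2 is the base peak.
P(M+2) = C(3,1) × 0.6875^2 × 0.3125^1 = 3 × 0.47265625 × 0.3125 = 0.443115 (base)
P(M+4) = C(3,2) × 0.6875^1 × 0.3125^2 = 3 × 0.6875 × 0.09765625 = 0.201416
Relative intensity = 0.201416 / 0.443115 × 100 = 45.45

45.45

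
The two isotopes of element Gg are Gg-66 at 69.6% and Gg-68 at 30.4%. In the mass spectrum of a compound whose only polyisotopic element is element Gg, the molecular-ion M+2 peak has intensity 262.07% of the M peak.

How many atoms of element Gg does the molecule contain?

With n Gg atoms, P(M+2)/P(M) = C(n,1)·p^(n−1)q / p^n = n·q/p = n · 0.304/0.696.
n = 2.6207 × 0.696/0.304 = 6.00 ≈ 6

6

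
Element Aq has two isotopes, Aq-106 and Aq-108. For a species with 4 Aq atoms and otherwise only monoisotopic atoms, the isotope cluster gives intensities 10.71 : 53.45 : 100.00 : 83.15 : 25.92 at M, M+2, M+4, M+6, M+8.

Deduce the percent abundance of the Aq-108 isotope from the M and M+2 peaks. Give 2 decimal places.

55.51%

Let p = fractional abundance of Aq-106. I(M+2)/I(M) = [C(4,1)·p^3·(1−p)] / p^4 = 4·(1−p)/p = 53.45/10.71 = 4.9907
(1−p)/p = 4.9907/4 = 1.2477  ⇒  p = 1/(1 + 1.2477) = 0.4449
Aq-106: 44.49%, Aq-108: 55.51%.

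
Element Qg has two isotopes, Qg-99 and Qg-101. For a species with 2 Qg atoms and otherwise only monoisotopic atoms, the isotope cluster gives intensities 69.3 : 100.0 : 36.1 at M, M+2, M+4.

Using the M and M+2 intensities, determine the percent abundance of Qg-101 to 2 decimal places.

41.91%

If p is the fraction of Qg that is Qg-99, then I(M+2)/I(M) = [C(2,1)·p^1·(1−p)] / p^2 = 2·(1−p)/p = 100.0/69.3 = 1.4430
(1−p)/p = 1.4430/2 = 0.7215  ⇒  p = 1/(1 + 0.7215) = 0.5809
Qg-99: 58.09%, Qg-101: 41.91%.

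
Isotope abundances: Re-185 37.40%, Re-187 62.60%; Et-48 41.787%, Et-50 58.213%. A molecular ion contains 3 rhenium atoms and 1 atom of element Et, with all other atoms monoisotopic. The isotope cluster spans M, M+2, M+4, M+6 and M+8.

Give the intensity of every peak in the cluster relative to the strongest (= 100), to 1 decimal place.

6.1 : 39.1 : 93.9 : 100.0 : 39.8

Rhenium pattern (n=3): 0.05231362 : 0.26268713 : 0.43968487 : 0.24531438
Element Et pattern (n=1): 0.41787 : 0.58213
Convolve the two distributions (both contribute in 2-u steps):
  M: 0.05231362×0.41787 = 0.021860
  M+2: 0.05231362×0.58213 + 0.26268713×0.41787 = 0.140222
  M+4: 0.26268713×0.58213 + 0.43968487×0.41787 = 0.336649
  M+6: 0.43968487×0.58213 + 0.24531438×0.41787 = 0.358463
  M+8: 0.24531438×0.58213 = 0.142805
Scale to base peak (0.358463) = 100: 6.1 : 39.1 : 93.9 : 100.0 : 39.8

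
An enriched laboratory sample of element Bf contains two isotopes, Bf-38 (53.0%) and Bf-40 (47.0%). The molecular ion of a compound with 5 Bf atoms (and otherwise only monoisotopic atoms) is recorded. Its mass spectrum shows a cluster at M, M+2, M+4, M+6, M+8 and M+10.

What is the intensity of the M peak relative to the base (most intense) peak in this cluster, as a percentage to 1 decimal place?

12.7%

Binomial terms of (0.530 + 0.470)^5: M 0.0418, M+2 0.1854, M+4 0.3289, M+6 0.2916, M+8 0.1293, M+10 0.0229 → M+4 is the base peak.
P(M+4) = C(5,2) × 0.530^3 × 0.470^2 = 10 × 0.148877 × 0.2209 = 0.328869 (base)
P(M) = C(5,0) × 0.530^5 × 0.470^0 = 1 × 0.04181955 × 1.0000 = 0.041820
Relative intensity = 0.041820 / 0.328869 × 100 = 12.7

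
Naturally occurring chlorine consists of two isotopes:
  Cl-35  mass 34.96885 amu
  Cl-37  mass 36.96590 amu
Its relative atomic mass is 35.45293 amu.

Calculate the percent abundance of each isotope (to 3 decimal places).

With x = fraction of Cl-35 (so Cl-37 is 1 − x):
34.96885·x + 36.96590·(1 − x) = 35.45293
(34.96885 − 36.96590)·x = 35.45293 − 36.96590
x = -1.51297 / -1.99705 = 0.75760 → 75.760% Cl-35, 24.240% Cl-37.

Cl-35: 75.760%, Cl-37: 24.240%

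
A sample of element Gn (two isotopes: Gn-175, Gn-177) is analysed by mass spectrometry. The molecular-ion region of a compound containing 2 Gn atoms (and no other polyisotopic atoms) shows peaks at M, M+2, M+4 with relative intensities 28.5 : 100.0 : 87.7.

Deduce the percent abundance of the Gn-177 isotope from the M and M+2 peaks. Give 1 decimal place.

63.7%

If p is the fraction of Gn that is Gn-175, then I(M+2)/I(M) = [C(2,1)·p^1·(1−p)] / p^2 = 2·(1−p)/p = 100.0/28.5 = 3.5088
(1−p)/p = 3.5088/2 = 1.7544  ⇒  p = 1/(1 + 1.7544) = 0.3631
Gn-175: 36.3%, Gn-177: 63.7%.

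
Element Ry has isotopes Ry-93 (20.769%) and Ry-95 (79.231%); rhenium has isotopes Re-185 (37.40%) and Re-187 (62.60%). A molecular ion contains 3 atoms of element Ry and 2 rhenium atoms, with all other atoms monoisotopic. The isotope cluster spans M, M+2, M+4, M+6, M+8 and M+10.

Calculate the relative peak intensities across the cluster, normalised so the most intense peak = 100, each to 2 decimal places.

Element Ry pattern (n=3): 0.00895874 : 0.1025292 : 0.39113539 : 0.49737667
Rhenium pattern (n=2): 0.139876 : 0.468248 : 0.391876
Convolve the two distributions (both contribute in 2-u steps):
  M: 0.00895874×0.139876 = 0.001253
  M+2: 0.00895874×0.468248 + 0.1025292×0.139876 = 0.018536
  M+4: 0.00895874×0.391876 + 0.1025292×0.468248 + 0.39113539×0.139876 = 0.106230
  M+6: 0.1025292×0.391876 + 0.39113539×0.468248 + 0.49737667×0.139876 = 0.292898
  M+8: 0.39113539×0.391876 + 0.49737667×0.468248 = 0.386172
  M+10: 0.49737667×0.391876 = 0.194910
Scale to base peak (0.386172) = 100: 0.32 : 4.80 : 27.51 : 75.85 : 100.00 : 50.47

0.32 : 4.80 : 27.51 : 75.85 : 100.00 : 50.47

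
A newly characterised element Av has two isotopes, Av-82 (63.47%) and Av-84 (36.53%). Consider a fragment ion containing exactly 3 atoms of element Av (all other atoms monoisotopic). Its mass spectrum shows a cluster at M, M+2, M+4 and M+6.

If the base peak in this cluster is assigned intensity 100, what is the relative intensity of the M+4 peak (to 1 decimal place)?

57.6

Term probabilities: M 0.2557, M+2 0.4415, M+4 0.2541, M+6 0.0487. Base peak = M+2.
P(M+2) = C(3,1) × 0.6347^2 × 0.3653^1 = 3 × 0.40284409 × 0.3653 = 0.441477 (base)
P(M+4) = C(3,2) × 0.6347^1 × 0.3653^2 = 3 × 0.6347 × 0.13344409 = 0.254091
Relative intensity = 0.254091 / 0.441477 × 100 = 57.6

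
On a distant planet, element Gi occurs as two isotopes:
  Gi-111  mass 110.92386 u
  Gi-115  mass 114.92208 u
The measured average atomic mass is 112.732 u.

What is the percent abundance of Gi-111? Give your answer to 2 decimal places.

54.78%

With x = fraction of Gi-111 (so Gi-115 is 1 − x):
110.92386·x + 114.92208·(1 − x) = 112.732
(110.92386 − 114.92208)·x = 112.732 − 114.92208
x = -2.19008 / -3.99822 = 0.54776 → 54.78% Gi-111, 45.22% Gi-115.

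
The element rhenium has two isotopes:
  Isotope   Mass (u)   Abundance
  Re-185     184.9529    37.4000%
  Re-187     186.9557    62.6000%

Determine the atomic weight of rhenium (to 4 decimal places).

186.2067 u

Ar = Σ fᵢ·mᵢ = 0.374000 × 184.9529 + 0.626000 × 186.9557
= 69.17238 + 117.03427 = 186.20665 u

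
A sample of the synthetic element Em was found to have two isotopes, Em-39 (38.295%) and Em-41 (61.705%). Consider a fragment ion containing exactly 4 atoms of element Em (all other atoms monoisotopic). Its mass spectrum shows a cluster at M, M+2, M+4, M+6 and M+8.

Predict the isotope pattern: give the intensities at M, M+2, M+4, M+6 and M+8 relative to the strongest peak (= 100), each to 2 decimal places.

Each Em atom is independently Em-39 (p = 0.38295) or Em-41 (q = 0.61705); the cluster is the binomial expansion (p + q)^4.
P(M) = 0.38295^4 = 0.021506
P(M+2) = 4 × 0.38295^3 × 0.61705^1 = 0.138614
P(M+4) = 6 × 0.38295^2 × 0.61705^2 = 0.335024
P(M+6) = 4 × 0.38295^1 × 0.61705^3 = 0.359884
P(M+8) = 0.61705^4 = 0.144971
The M+6 peak is largest (0.359884); scaling to 100 gives 5.98 : 38.52 : 93.09 : 100.00 : 40.28.

5.98 : 38.52 : 93.09 : 100.00 : 40.28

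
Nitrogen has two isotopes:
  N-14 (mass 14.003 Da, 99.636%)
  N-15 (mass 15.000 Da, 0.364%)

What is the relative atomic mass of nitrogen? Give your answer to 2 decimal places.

The abundance-weighted mean is 0.99636 × 14.003 + 0.00364 × 15.000
= 13.9520 + 0.0546 = 14.0066 Da

14.01 Da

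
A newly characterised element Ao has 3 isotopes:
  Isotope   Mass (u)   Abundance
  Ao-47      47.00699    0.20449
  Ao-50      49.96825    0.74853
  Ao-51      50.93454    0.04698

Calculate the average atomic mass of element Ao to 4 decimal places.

Weight each isotope mass by its fractional abundance: 0.20449 × 47.00699 + 0.74853 × 49.96825 + 0.04698 × 50.93454
= 9.612459 + 37.402734 + 2.392905 = 49.408098 u

49.4081 u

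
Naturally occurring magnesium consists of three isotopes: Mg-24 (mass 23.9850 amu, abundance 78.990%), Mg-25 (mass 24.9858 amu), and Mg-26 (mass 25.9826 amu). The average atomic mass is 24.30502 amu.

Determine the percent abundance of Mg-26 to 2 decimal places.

The remaining 21.010% is split between Mg-25 (fraction x) and Mg-26 (fraction 0.21010 − x).
Substituting: 24.9858x + 25.9826(0.21010 − x) = 5.3592685
(24.9858 − 25.9826)x = -0.09967576  ⇒  x = 0.10000, y = 0.11010
Mg-25: 10.00%, Mg-26: 11.01%.

11.01%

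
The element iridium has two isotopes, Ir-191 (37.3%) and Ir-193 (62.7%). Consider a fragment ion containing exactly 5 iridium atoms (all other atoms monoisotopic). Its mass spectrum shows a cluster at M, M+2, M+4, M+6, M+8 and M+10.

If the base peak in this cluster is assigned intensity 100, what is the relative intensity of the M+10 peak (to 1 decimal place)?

(0.373 + 0.627)^5 gives M 0.0072, M+2 0.0607, M+4 0.2040, M+6 0.3429, M+8 0.2882, M+10 0.0969; the largest is M+6.
P(M+6) = C(5,3) × 0.373^2 × 0.627^3 = 10 × 0.139129 × 0.24649188 = 0.342942 (base)
P(M+10) = C(5,5) × 0.373^0 × 0.627^5 = 1 × 1.0000 × 0.09690311 = 0.096903
Relative intensity = 0.096903 / 0.342942 × 100 = 28.3

28.3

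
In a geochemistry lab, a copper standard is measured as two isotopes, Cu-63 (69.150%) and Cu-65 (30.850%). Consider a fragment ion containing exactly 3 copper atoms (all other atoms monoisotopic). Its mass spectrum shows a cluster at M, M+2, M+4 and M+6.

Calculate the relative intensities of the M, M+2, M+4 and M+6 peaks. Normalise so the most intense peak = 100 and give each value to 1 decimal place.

74.7 : 100.0 : 44.6 : 6.6

The 3 Cu atoms are independent, so intensities follow the terms of (0.69150 + 0.30850)^3.
P(M) = 0.69150^3 = 0.330656
P(M+2) = 3 × 0.69150^2 × 0.30850^1 = 0.442548
P(M+4) = 3 × 0.69150^1 × 0.30850^2 = 0.197435
P(M+6) = 0.30850^3 = 0.029361
The M+2 peak is largest (0.442548); scaling to 100 gives 74.7 : 100.0 : 44.6 : 6.6.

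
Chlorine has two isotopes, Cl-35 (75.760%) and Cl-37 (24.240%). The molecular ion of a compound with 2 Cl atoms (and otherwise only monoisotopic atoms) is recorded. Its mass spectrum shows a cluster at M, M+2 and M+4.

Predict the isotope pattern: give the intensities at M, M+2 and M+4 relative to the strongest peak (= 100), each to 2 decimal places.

100.00 : 63.99 : 10.24

Each Cl atom is independently Cl-35 (p = 0.75760) or Cl-37 (q = 0.24240); the cluster is the binomial expansion (p + q)^2.
P(M) = 0.75760^2 = 0.573958
P(M+2) = 2 × 0.75760^1 × 0.24240^1 = 0.367284
P(M+4) = 0.24240^2 = 0.058758
The M peak is largest (0.573958); scaling to 100 gives 100.00 : 63.99 : 10.24.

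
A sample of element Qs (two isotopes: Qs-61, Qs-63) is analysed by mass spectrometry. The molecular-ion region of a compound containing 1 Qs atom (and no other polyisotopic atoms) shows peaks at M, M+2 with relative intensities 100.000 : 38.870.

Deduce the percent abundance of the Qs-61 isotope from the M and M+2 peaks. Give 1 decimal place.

Write p for the Qs-61 fraction. I(M+2)/I(M) = [C(1,1)·p^0·(1−p)] / p^1 = 1·(1−p)/p = 38.870/100.000 = 0.3887
(1−p)/p = 0.3887/1 = 0.3887  ⇒  p = 1/(1 + 0.3887) = 0.7201
Qs-61: 72.0%, Qs-63: 28.0%.

72.0%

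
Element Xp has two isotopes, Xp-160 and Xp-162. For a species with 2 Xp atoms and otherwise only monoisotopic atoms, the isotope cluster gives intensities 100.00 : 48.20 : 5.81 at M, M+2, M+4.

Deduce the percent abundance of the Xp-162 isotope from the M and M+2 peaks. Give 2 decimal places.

If p is the fraction of Xp that is Xp-160, then I(M+2)/I(M) = [C(2,1)·p^1·(1−p)] / p^2 = 2·(1−p)/p = 48.20/100.00 = 0.4820
(1−p)/p = 0.4820/2 = 0.2410  ⇒  p = 1/(1 + 0.2410) = 0.8058
Xp-160: 80.58%, Xp-162: 19.42%.

19.42%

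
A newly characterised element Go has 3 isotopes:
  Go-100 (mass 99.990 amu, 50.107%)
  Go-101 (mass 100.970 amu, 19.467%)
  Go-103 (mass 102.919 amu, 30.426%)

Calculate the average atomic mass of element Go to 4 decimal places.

101.0720 amu

Ar = Σ fᵢ·mᵢ = 0.50107 × 99.990 + 0.19467 × 100.970 + 0.30426 × 102.919
= 50.10199 + 19.65583 + 31.31413 = 101.07195 amu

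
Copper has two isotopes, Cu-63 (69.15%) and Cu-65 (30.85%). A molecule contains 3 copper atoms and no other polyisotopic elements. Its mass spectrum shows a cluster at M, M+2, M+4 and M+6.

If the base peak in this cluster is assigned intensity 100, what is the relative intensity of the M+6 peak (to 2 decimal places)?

(0.6915 + 0.3085)^3 gives M 0.3307, M+2 0.4425, M+4 0.1974, M+6 0.0294; the largest is M+2.
P(M+2) = C(3,1) × 0.6915^2 × 0.3085^1 = 3 × 0.47817225 × 0.3085 = 0.442548 (base)
P(M+6) = C(3,3) × 0.6915^0 × 0.3085^3 = 1 × 1.0000 × 0.02936064 = 0.029361
Relative intensity = 0.029361 / 0.442548 × 100 = 6.63

6.63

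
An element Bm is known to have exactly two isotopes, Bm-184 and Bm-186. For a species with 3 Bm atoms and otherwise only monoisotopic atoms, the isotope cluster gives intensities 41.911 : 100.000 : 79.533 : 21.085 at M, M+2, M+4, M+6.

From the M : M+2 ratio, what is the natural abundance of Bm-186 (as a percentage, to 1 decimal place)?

44.3%

Write p for the Bm-184 fraction. I(M+2)/I(M) = [C(3,1)·p^2·(1−p)] / p^3 = 3·(1−p)/p = 100.000/41.911 = 2.3860
(1−p)/p = 2.3860/3 = 0.7953  ⇒  p = 1/(1 + 0.7953) = 0.5570
Bm-184: 55.7%, Bm-186: 44.3%.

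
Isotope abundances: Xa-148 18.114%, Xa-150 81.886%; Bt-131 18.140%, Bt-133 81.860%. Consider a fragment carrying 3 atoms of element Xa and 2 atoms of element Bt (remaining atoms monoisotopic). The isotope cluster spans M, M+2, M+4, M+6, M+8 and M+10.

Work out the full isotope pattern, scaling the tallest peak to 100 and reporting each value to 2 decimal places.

0.05 : 1.08 : 9.80 : 44.27 : 100.00 : 90.35

Element Xa pattern (n=3): 0.00594351 : 0.08060457 : 0.36438034 : 0.54907159
Element Bt pattern (n=2): 0.03290596 : 0.29698808 : 0.67010596
Convolve the two distributions (both contribute in 2-u steps):
  M: 0.00594351×0.03290596 = 0.000196
  M+2: 0.00594351×0.29698808 + 0.08060457×0.03290596 = 0.004418
  M+4: 0.00594351×0.67010596 + 0.08060457×0.29698808 + 0.36438034×0.03290596 = 0.039912
  M+6: 0.08060457×0.67010596 + 0.36438034×0.29698808 + 0.54907159×0.03290596 = 0.180298
  M+8: 0.36438034×0.67010596 + 0.54907159×0.29698808 = 0.407241
  M+10: 0.54907159×0.67010596 = 0.367936
Scale to base peak (0.407241) = 100: 0.05 : 1.08 : 9.80 : 44.27 : 100.00 : 90.35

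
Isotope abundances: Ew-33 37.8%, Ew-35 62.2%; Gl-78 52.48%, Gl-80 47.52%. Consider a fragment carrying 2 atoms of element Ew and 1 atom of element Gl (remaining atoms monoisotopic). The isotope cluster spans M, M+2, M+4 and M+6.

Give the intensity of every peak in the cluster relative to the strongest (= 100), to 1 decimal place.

Element Ew pattern (n=2): 0.142884 : 0.470232 : 0.386884
Element Gl pattern (n=1): 0.5248 : 0.4752
Convolve the two distributions (both contribute in 2-u steps):
  M: 0.142884×0.5248 = 0.074986
  M+2: 0.142884×0.4752 + 0.470232×0.5248 = 0.314676
  M+4: 0.470232×0.4752 + 0.386884×0.5248 = 0.426491
  M+6: 0.386884×0.4752 = 0.183847
Scale to base peak (0.426491) = 100: 17.6 : 73.8 : 100.0 : 43.1

17.6 : 73.8 : 100.0 : 43.1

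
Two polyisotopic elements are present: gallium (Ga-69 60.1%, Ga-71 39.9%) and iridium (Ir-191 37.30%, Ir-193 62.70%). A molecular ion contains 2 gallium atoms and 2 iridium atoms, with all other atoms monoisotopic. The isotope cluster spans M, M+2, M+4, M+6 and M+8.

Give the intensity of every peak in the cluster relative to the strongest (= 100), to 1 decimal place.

Gallium pattern (n=2): 0.361201 : 0.479598 : 0.159201
Iridium pattern (n=2): 0.139129 : 0.467742 : 0.393129
Convolve the two distributions (both contribute in 2-u steps):
  M: 0.361201×0.139129 = 0.050254
  M+2: 0.361201×0.467742 + 0.479598×0.139129 = 0.235675
  M+4: 0.361201×0.393129 + 0.479598×0.467742 + 0.159201×0.139129 = 0.388476
  M+6: 0.479598×0.393129 + 0.159201×0.467742 = 0.263009
  M+8: 0.159201×0.393129 = 0.062587
Scale to base peak (0.388476) = 100: 12.9 : 60.7 : 100.0 : 67.7 : 16.1

12.9 : 60.7 : 100.0 : 67.7 : 16.1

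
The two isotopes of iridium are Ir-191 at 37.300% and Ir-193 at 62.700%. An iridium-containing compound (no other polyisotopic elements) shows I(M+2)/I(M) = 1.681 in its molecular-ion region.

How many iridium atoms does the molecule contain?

1

The M+2/M ratio from n Ir atoms is n · q/p = n · 0.62700/0.37300.
n = 1.681 × 0.37300/0.62700 = 1.00 ≈ 1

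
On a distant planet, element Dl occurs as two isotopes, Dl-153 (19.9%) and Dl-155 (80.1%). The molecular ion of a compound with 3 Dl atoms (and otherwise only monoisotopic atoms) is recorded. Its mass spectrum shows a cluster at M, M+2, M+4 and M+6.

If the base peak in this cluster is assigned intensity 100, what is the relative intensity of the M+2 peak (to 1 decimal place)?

Binomial terms of (0.199 + 0.801)^3: M 0.0079, M+2 0.0952, M+4 0.3830, M+6 0.5139 → M+6 is the base peak.
P(M+6) = C(3,3) × 0.199^0 × 0.801^3 = 1 × 1.0000 × 0.5139224 = 0.513922 (base)
P(M+2) = C(3,1) × 0.199^2 × 0.801^1 = 3 × 0.039601 × 0.8010 = 0.095161
Relative intensity = 0.095161 / 0.513922 × 100 = 18.5

18.5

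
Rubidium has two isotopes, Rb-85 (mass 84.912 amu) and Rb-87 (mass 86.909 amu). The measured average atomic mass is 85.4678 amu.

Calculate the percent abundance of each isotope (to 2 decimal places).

Let x be the fractional abundance of Rb-85; then Rb-87 has abundance 1 − x.
84.912·x + 86.909·(1 − x) = 85.4678
(84.912 − 86.909)·x = 85.4678 − 86.909
x = -1.4412 / -1.997 = 0.72168 → 72.17% Rb-85, 27.83% Rb-87.

Rb-85: 72.17%, Rb-87: 27.83%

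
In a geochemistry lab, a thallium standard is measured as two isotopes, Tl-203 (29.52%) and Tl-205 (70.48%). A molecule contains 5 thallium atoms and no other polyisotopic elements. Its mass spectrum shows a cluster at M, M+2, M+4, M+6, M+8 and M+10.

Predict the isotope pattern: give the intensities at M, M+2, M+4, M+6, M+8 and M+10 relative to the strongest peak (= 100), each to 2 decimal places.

0.62 : 7.35 : 35.09 : 83.77 : 100.00 : 47.75

Expanding (0.2952 + 0.7048)^5:
P(M) = 0.2952^5 = 0.002242
P(M+2) = 5 × 0.2952^4 × 0.7048^1 = 0.026761
P(M+4) = 10 × 0.2952^3 × 0.7048^2 = 0.127785
P(M+6) = 10 × 0.2952^2 × 0.7048^3 = 0.305092
P(M+8) = 5 × 0.2952^1 × 0.7048^4 = 0.364208
P(M+10) = 0.7048^5 = 0.173912
The M+8 peak is largest (0.364208); scaling to 100 gives 0.62 : 7.35 : 35.09 : 83.77 : 100.00 : 47.75.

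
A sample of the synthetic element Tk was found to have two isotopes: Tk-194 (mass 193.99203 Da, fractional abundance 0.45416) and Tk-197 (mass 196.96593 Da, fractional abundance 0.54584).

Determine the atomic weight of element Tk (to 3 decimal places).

195.615 Da

The abundance-weighted mean is 0.45416 × 193.99203 + 0.54584 × 196.96593
= 88.103420 + 107.511883 = 195.615303 Da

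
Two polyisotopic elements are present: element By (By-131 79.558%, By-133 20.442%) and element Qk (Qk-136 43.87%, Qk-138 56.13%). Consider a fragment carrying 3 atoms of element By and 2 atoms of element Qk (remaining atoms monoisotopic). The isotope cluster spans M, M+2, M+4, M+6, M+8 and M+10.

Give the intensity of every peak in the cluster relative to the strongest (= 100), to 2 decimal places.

Element By pattern (n=3): 0.5035604 : 0.38816141 : 0.09973598 : 0.00854221
Element Qk pattern (n=2): 0.19245769 : 0.49248462 : 0.31505769
Convolve the two distributions (both contribute in 2-u steps):
  M: 0.5035604×0.19245769 = 0.096914
  M+2: 0.5035604×0.49248462 + 0.38816141×0.19245769 = 0.322700
  M+4: 0.5035604×0.31505769 + 0.38816141×0.49248462 + 0.09973598×0.19245769 = 0.369009
  M+6: 0.38816141×0.31505769 + 0.09973598×0.49248462 + 0.00854221×0.19245769 = 0.173056
  M+8: 0.09973598×0.31505769 + 0.00854221×0.49248462 = 0.035629
  M+10: 0.00854221×0.31505769 = 0.002691
Scale to base peak (0.369009) = 100: 26.26 : 87.45 : 100.00 : 46.90 : 9.66 : 0.73

26.26 : 87.45 : 100.00 : 46.90 : 9.66 : 0.73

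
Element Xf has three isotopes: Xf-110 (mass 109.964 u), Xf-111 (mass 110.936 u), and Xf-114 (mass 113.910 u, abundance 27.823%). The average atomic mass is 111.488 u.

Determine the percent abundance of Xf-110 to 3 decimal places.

28.339%

The remaining 72.177% is split between Xf-110 (fraction x) and Xf-111 (fraction 0.72177 − x).
Substituting: 109.964x + 110.936(0.72177 − x) = 79.7948207
(109.964 − 110.936)x = -0.27545602  ⇒  x = 0.28339, y = 0.43838
Xf-110: 28.339%, Xf-111: 43.838%.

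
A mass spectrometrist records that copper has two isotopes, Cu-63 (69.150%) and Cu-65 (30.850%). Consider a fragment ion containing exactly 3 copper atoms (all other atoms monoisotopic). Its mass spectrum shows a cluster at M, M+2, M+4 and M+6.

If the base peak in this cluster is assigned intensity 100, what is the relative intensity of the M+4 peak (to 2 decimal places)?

44.61

(0.69150 + 0.30850)^3 gives M 0.3307, M+2 0.4425, M+4 0.1974, M+6 0.0294; the largest is M+2.
P(M+2) = C(3,1) × 0.69150^2 × 0.30850^1 = 3 × 0.47817225 × 0.3085 = 0.442548 (base)
P(M+4) = C(3,2) × 0.69150^1 × 0.30850^2 = 3 × 0.6915 × 0.09517225 = 0.197435
Relative intensity = 0.197435 / 0.442548 × 100 = 44.61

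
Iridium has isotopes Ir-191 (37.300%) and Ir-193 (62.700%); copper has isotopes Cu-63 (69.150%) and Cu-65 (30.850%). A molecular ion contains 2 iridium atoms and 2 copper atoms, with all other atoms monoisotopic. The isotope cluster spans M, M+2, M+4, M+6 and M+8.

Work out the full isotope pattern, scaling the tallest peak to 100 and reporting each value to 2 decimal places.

16.60 : 70.62 : 100.00 : 52.96 : 9.34

Iridium pattern (n=2): 0.139129 : 0.467742 : 0.393129
Copper pattern (n=2): 0.47817225 : 0.4266555 : 0.09517225
Convolve the two distributions (both contribute in 2-u steps):
  M: 0.139129×0.47817225 = 0.066528
  M+2: 0.139129×0.4266555 + 0.467742×0.47817225 = 0.283021
  M+4: 0.139129×0.09517225 + 0.467742×0.4266555 + 0.393129×0.47817225 = 0.400789
  M+6: 0.467742×0.09517225 + 0.393129×0.4266555 = 0.212247
  M+8: 0.393129×0.09517225 = 0.037415
Scale to base peak (0.400789) = 100: 16.60 : 70.62 : 100.00 : 52.96 : 9.34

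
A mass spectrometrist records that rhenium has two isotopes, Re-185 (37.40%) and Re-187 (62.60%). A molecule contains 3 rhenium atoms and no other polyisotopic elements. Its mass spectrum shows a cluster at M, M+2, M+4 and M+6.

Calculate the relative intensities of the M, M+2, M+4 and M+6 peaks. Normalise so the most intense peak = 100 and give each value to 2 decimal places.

Expanding (0.3740 + 0.6260)^3:
P(M) = 0.3740^3 = 0.052314
P(M+2) = 3 × 0.3740^2 × 0.6260^1 = 0.262687
P(M+4) = 3 × 0.3740^1 × 0.6260^2 = 0.439685
P(M+6) = 0.6260^3 = 0.245314
The M+4 peak is largest (0.439685); scaling to 100 gives 11.90 : 59.74 : 100.00 : 55.79.

11.90 : 59.74 : 100.00 : 55.79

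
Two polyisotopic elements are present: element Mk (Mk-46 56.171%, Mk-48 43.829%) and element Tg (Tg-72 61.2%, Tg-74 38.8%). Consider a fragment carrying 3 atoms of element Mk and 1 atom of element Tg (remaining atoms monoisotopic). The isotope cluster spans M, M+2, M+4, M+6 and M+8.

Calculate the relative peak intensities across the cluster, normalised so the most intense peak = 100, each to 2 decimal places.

30.21 : 89.86 : 100.00 : 49.33 : 9.10

Element Mk pattern (n=3): 0.17722969 : 0.41486532 : 0.32371031 : 0.08419469
Element Tg pattern (n=1): 0.6120 : 0.3880
Convolve the two distributions (both contribute in 2-u steps):
  M: 0.17722969×0.6120 = 0.108465
  M+2: 0.17722969×0.3880 + 0.41486532×0.6120 = 0.322663
  M+4: 0.41486532×0.3880 + 0.32371031×0.6120 = 0.359078
  M+6: 0.32371031×0.3880 + 0.08419469×0.6120 = 0.177127
  M+8: 0.08419469×0.3880 = 0.032668
Scale to base peak (0.359078) = 100: 30.21 : 89.86 : 100.00 : 49.33 : 9.10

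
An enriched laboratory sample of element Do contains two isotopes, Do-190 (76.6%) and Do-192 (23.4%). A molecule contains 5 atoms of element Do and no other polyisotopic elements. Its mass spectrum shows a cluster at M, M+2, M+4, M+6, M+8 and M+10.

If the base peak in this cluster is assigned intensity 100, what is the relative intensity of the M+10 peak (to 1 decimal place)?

Binomial terms of (0.766 + 0.234)^5: M 0.2637, M+2 0.4028, M+4 0.2461, M+6 0.0752, M+8 0.0115, M+10 0.0007 → M+2 is the base peak.
P(M+2) = C(5,1) × 0.766^4 × 0.234^1 = 5 × 0.3442826 × 0.2340 = 0.402811 (base)
P(M+10) = C(5,5) × 0.766^0 × 0.234^5 = 1 × 1.0000 × 0.00070158 = 0.000702
Relative intensity = 0.000702 / 0.402811 × 100 = 0.2

0.2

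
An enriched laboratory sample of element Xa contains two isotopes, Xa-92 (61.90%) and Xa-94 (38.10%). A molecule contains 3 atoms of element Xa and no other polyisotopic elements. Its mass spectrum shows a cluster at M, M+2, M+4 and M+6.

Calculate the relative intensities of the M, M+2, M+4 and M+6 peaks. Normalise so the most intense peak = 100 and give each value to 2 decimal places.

54.16 : 100.00 : 61.55 : 12.63

Expanding (0.6190 + 0.3810)^3:
P(M) = 0.6190^3 = 0.237177
P(M+2) = 3 × 0.6190^2 × 0.3810^1 = 0.437953
P(M+4) = 3 × 0.6190^1 × 0.3810^2 = 0.269564
P(M+6) = 0.3810^3 = 0.055306
The M+2 peak is largest (0.437953); scaling to 100 gives 54.16 : 100.00 : 61.55 : 12.63.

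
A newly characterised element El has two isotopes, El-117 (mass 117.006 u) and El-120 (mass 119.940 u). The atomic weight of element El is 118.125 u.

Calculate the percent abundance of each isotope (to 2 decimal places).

El-117: 61.86%, El-120: 38.14%

With x = fraction of El-117 (so El-120 is 1 − x):
117.006·x + 119.940·(1 − x) = 118.125
(117.006 − 119.940)·x = 118.125 − 119.940
x = -1.815 / -2.934 = 0.61861 → 61.86% El-117, 38.14% El-120.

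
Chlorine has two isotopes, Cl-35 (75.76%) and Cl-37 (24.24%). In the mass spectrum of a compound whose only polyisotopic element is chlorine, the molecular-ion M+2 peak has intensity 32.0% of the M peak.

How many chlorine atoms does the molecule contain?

1

With n Cl atoms, P(M+2)/P(M) = C(n,1)·p^(n−1)q / p^n = n·q/p = n · 0.2424/0.7576.
n = 0.320 × 0.7576/0.2424 = 1.00 ≈ 1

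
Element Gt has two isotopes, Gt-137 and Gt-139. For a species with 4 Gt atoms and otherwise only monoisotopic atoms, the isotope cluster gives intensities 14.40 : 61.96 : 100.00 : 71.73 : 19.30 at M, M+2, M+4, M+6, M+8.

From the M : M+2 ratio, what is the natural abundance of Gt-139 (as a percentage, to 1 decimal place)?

Write p for the Gt-137 fraction. I(M+2)/I(M) = [C(4,1)·p^3·(1−p)] / p^4 = 4·(1−p)/p = 61.96/14.40 = 4.3028
(1−p)/p = 4.3028/4 = 1.0757  ⇒  p = 1/(1 + 1.0757) = 0.4818
Gt-137: 48.2%, Gt-139: 51.8%.

51.8%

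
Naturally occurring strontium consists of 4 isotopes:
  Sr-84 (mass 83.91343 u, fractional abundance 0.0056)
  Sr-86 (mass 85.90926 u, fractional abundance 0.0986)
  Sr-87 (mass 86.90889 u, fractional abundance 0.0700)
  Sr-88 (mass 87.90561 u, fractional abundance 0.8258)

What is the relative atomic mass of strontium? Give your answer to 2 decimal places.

87.62 u

Ar = Σ fᵢ·mᵢ = 0.0056 × 83.91343 + 0.0986 × 85.90926 + 0.0700 × 86.90889 + 0.8258 × 87.90561
= 0.469915 + 8.470653 + 6.083622 + 72.592453 = 87.616643 u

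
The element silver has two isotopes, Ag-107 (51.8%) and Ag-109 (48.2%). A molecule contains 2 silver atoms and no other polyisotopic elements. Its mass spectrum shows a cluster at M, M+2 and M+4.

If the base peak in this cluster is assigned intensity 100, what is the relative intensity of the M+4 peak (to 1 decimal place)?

46.5

Binomial terms of (0.518 + 0.482)^2: M 0.2683, M+2 0.4994, M+4 0.2323 → M+2 is the base peak.
P(M+2) = C(2,1) × 0.518^1 × 0.482^1 = 2 × 0.5180 × 0.4820 = 0.499352 (base)
P(M+4) = C(2,2) × 0.518^0 × 0.482^2 = 1 × 1.0000 × 0.232324 = 0.232324
Relative intensity = 0.232324 / 0.499352 × 100 = 46.5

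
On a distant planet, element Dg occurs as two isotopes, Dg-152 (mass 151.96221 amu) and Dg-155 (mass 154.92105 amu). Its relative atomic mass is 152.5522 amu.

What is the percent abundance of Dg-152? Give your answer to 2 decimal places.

80.06%

Writing the weighted mean with unknown fraction x of Dg-152:
151.96221·x + 154.92105·(1 − x) = 152.5522
(151.96221 − 154.92105)·x = 152.5522 − 154.92105
x = -2.36885 / -2.95884 = 0.80060 → 80.06% Dg-152, 19.94% Dg-155.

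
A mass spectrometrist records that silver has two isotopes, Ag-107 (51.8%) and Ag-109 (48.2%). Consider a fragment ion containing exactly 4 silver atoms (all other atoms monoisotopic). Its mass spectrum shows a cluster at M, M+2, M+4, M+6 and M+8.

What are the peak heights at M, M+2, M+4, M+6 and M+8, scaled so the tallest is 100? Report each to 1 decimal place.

Expanding (0.518 + 0.482)^4:
P(M) = 0.518^4 = 0.071998
P(M+2) = 4 × 0.518^3 × 0.482^1 = 0.267976
P(M+4) = 6 × 0.518^2 × 0.482^2 = 0.374029
P(M+6) = 4 × 0.518^1 × 0.482^3 = 0.232023
P(M+8) = 0.482^4 = 0.053974
The M+4 peak is largest (0.374029); scaling to 100 gives 19.2 : 71.6 : 100.0 : 62.0 : 14.4.

19.2 : 71.6 : 100.0 : 62.0 : 14.4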